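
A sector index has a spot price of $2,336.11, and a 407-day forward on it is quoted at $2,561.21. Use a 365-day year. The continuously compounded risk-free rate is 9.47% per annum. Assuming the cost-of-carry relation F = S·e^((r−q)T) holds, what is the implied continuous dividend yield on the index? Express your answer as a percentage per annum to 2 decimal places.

1.22%

From F = S·e^((r−q)T): (r − q) = ln(F/S)/T
ln(2561.21/2336.11) = ln(1.096357) = 0.091993
(r − q) = 0.091993 / (407/365) = 0.082500
q = r − ln(F/S)/T = 0.0947 − 0.082500 = 0.012200
q = 1.22%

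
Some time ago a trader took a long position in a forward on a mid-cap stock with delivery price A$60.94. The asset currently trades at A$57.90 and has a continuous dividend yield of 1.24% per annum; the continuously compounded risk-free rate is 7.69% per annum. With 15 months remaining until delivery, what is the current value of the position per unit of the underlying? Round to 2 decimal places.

Current fair forward for the remaining 15 months: F = S·e^((r − q)·T), (r − q) = 0.0769 − 0.0124 = 0.0645
F = 57.90 · e^(0.0645 × 15/12) = 57.90 × 1.083964 = 62.7615
Value of long forward = (F − K)·e^(−rT) = (62.7615 − 60.94) · e^(−0.0769·15/12)
= 1.8215 × 0.908350 = 1.65

A$1.65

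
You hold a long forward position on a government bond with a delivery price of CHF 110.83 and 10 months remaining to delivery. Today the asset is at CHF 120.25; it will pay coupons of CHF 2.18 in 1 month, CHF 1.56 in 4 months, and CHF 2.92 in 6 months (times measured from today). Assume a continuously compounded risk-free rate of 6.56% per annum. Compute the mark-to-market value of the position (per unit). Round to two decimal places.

CHF 8.80

PV(remaining coupons) I = 2.18·e^(−0.0656·1/12) + 1.56·e^(−0.0656·4/12) + 2.92·e^(−0.0656·6/12) = 6.5202
Current forward F = (S − I)·e^(rT) = (120.25 − 6.5202)·e^(0.0656·10/12) = 113.7298 × 1.056188 = 120.1201
Value (long) = (F − K)·e^(−rT) = (120.1201 − 110.83) × 0.946801 = 8.7959
Value = CHF 8.80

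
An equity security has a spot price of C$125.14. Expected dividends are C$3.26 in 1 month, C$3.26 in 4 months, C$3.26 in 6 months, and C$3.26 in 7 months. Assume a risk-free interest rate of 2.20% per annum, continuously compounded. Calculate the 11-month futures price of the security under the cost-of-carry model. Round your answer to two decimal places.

PV(dividends) I = 3.26·e^(−0.0220·1/12) + 3.26·e^(−0.0220·4/12) + 3.26·e^(−0.0220·6/12) + 3.26·e^(−0.0220·7/12)
I = 3.2540 + 3.2362 + 3.2243 + 3.2184 = 12.9329
F = (S − I)·e^(rT) = (125.14 − 12.9329) · e^(0.0220·11/12)
= 112.2071 · e^0.020167 = 112.2071 × 1.020372 = C$114.49

C$114.49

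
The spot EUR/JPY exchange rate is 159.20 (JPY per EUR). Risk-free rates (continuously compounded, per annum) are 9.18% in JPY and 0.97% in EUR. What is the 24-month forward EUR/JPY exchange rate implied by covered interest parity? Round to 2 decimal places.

F = S·e^((r_JPY − r_EUR)T) = 159.20 · e^((0.0918 − 0.0097) × 24/12)
= 159.20 · e^0.164200 = 159.20 × 1.178450
F = 187.61 JPY per EUR

187.61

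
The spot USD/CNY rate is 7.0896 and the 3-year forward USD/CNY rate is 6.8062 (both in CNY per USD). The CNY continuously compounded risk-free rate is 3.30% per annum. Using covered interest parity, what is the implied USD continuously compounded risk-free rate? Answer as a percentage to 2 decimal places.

4.66%

F = S·e^((r_CNY − r_USD)T) ⇒ r_USD = r_CNY − ln(F/S)/T
ln(6.8062/7.0896) = -0.040795; /(3) = -0.013598
r_USD = 0.0330 + 0.013598 = 0.046598
r_USD = 4.66%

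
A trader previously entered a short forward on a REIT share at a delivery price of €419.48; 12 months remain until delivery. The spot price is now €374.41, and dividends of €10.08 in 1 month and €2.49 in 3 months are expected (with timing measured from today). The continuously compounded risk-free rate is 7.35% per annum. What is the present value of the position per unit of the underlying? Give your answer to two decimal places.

PV(remaining dividends) I = 10.08·e^(−0.0735·1/12) + 2.49·e^(−0.0735·3/12) = 12.4631
Current forward F = (S − I)·e^(rT) = (374.41 − 12.4631)·e^(0.0735·12/12) = 361.9469 × 1.076269 = 389.5522
Value (long) = (F − K)·e^(−rT) = (389.5522 − 419.48) × 0.929136 = -27.8070
Short position value = −(long value) = €27.81

€27.81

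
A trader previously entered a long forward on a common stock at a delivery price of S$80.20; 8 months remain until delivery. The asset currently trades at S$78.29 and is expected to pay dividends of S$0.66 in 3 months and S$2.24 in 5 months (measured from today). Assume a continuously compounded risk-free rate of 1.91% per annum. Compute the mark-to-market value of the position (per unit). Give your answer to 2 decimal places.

-S$3.77

PV(remaining dividends) I = 0.66·e^(−0.0191·3/12) + 2.24·e^(−0.0191·5/12) = 2.8791
Current forward F = (S − I)·e^(rT) = (78.29 − 2.8791)·e^(0.0191·8/12) = 75.4109 × 1.012815 = 76.3773
Value (long) = (F − K)·e^(−rT) = (76.3773 − 80.20) × 0.987347 = -3.7743
Value = -S$3.77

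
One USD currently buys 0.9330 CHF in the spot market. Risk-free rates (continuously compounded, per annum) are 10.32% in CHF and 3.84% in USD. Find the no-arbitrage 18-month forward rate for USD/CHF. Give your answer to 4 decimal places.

1.0282

F = S·e^((r_CHF − r_USD)T) = 0.9330 · e^((0.1032 − 0.0384) × 18/12)
= 0.9330 · e^0.097200 = 0.9330 × 1.102081
F = 1.0282 CHF per USD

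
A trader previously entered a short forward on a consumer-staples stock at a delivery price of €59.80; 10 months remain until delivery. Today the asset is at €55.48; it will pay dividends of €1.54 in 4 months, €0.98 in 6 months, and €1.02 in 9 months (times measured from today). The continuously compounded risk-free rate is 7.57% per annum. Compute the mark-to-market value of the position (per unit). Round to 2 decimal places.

€4.07

PV(remaining dividends) I = 1.54·e^(−0.0757·4/12) + 0.98·e^(−0.0757·6/12) + 1.02·e^(−0.0757·9/12) = 3.4089
Current forward F = (S − I)·e^(rT) = (55.48 − 3.4089)·e^(0.0757·10/12) = 52.0711 × 1.065116 = 55.4618
Value (long) = (F − K)·e^(−rT) = (55.4618 − 59.80) × 0.938865 = -4.0730
Short position value = −(long value) = €4.07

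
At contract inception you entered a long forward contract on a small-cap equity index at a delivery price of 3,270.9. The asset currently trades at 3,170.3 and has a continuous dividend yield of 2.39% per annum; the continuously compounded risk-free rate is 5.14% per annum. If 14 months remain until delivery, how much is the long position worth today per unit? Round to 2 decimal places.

Current fair forward for the remaining 14 months: F = S·e^((r − q)·T), (r − q) = 0.0514 − 0.0239 = 0.0275
F = 3170.3 · e^(0.0275 × 14/12) = 3170.3 × 1.03260355 = 3273.6630
Value of long forward = (F − K)·e^(−rT) = (3273.6630 − 3270.9) · e^(−0.0514·14/12)
= 2.7630 × 0.94179593 = 2.60

2.60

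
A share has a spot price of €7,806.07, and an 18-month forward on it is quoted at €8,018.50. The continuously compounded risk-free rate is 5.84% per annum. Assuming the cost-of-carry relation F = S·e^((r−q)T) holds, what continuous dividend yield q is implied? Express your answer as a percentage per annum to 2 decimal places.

4.05%

From F = S·e^((r−q)T): (r − q) = ln(F/S)/T
ln(8018.50/7806.07) = ln(1.027213) = 0.026849
(r − q) = 0.026849 / (18/12) = 0.017899
q = r − ln(F/S)/T = 0.0584 − 0.017899 = 0.040501
q = 4.05%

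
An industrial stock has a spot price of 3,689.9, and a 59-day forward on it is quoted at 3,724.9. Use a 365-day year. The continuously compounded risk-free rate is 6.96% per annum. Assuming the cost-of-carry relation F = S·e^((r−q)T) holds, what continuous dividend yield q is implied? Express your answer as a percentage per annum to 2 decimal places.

1.12%

From F = S·e^((r−q)T): (r − q) = ln(F/S)/T
ln(3724.9/3689.9) = ln(1.009485) = 0.009440
(r − q) = 0.009440 / (59/365) = 0.058400
q = r − ln(F/S)/T = 0.0696 − 0.058400 = 0.011200
q = 1.12%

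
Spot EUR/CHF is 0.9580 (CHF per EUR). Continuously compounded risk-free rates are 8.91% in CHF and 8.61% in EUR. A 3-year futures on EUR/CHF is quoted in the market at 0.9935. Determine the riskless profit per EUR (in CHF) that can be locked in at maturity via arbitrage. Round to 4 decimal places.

Fair futures: F* = S·e^(carry·T), with carry = (r_CHF − r_EUR) = 0.0891 − 0.0861 = 0.0030
F* = 0.9580 · e^(0.0030 × 3) = 0.9580 · e^0.009000 = 0.9580 × 1.009041 = 0.9667
Market 0.9935 > fair 0.9667: forward overpriced → cash-and-carry (buy spot, short the forward).
At maturity, profit = |F_mkt − F*| = |0.9935 − 0.9667| = 0.0268 per EUR (in CHF)

0.0268 per EUR (in CHF)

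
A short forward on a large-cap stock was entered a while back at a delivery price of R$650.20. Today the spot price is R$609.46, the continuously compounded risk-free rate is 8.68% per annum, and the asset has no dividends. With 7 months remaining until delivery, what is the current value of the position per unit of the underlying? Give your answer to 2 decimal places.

R$8.64

Current fair forward for the remaining 7 months: F = S·e^(r·T), r = 0.0868
F = 609.46 · e^(0.0868 × 7/12) = 609.46 × 1.051937 = 641.1135
Value of long forward = (F − K)·e^(−rT) = (641.1135 − 650.20) · e^(−0.0868·7/12)
= -9.0865 × 0.950627 = -8.64
Short position value = −(long value) = R$8.64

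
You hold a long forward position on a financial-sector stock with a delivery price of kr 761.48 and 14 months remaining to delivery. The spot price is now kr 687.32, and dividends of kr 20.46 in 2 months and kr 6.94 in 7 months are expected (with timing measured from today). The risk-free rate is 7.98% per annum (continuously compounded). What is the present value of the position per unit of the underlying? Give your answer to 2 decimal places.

-kr 33.28

PV(remaining dividends) I = 20.46·e^(−0.0798·2/12) + 6.94·e^(−0.0798·7/12) = 26.8140
Current forward F = (S − I)·e^(rT) = (687.32 − 26.8140)·e^(0.0798·14/12) = 660.5060 × 1.097571 = 724.9522
Value (long) = (F − K)·e^(−rT) = (724.9522 − 761.48) × 0.911102 = -33.2806
Value = -kr 33.28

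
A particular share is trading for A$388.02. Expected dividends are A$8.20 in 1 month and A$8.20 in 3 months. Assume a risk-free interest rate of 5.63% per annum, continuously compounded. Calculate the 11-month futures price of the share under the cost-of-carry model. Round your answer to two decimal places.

A$391.46

PV(dividends) I = 8.20·e^(−0.0563·1/12) + 8.20·e^(−0.0563·3/12)
I = 8.1616 + 8.0854 = 16.2470
F = (S − I)·e^(rT) = (388.02 − 16.2470) · e^(0.0563·11/12)
= 371.7730 · e^0.051608 = 371.7730 × 1.052963 = A$391.46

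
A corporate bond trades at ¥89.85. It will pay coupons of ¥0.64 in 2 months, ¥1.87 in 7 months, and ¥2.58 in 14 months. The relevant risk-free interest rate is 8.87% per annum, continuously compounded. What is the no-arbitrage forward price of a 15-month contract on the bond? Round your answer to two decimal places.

¥95.10

PV(coupons) I = 0.64·e^(−0.0887·2/12) + 1.87·e^(−0.0887·7/12) + 2.58·e^(−0.0887·14/12)
I = 0.6306 + 1.7757 + 2.3264 = 4.7327
F = (S − I)·e^(rT) = (89.85 − 4.7327) · e^(0.0887·15/12)
= 85.1173 · e^0.110875 = 85.1173 × 1.117255 = ¥95.10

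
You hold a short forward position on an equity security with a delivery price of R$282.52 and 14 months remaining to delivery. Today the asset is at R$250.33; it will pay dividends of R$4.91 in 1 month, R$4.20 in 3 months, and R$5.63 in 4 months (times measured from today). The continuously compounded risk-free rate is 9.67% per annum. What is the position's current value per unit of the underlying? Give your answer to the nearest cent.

PV(remaining dividends) I = 4.91·e^(−0.0967·1/12) + 4.20·e^(−0.0967·3/12) + 5.63·e^(−0.0967·4/12) = 14.4217
Current forward F = (S − I)·e^(rT) = (250.33 − 14.4217)·e^(0.0967·14/12) = 235.9083 × 1.119427 = 264.0821
Value (long) = (F − K)·e^(−rT) = (264.0821 − 282.52) × 0.893314 = -16.4708
Short position value = −(long value) = R$16.47

R$16.47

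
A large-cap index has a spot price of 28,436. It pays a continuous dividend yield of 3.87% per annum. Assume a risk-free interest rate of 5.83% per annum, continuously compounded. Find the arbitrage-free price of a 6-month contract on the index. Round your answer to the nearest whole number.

28,716

F = S·e^((r − q)T) = 28436 · e^((0.0583 − 0.0387) × 6/12)
= 28436 · e^0.009800 = 28436 × 1.009848
F = 28,716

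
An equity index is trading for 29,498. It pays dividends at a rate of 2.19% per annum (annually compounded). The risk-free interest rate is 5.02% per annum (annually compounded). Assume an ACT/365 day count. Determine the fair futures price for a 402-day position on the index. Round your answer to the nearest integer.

F = S · (1+r)^T / (1+q)^T
= 29498 × 1.055427 / 1.024147 = 29498 × 1.030542
F = 30,399

30,399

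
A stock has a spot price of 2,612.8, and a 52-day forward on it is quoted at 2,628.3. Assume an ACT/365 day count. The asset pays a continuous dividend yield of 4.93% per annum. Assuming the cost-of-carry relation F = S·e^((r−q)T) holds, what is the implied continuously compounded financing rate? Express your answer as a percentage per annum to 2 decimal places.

9.08%

From F = S·e^((r−q)T): (r − q) = ln(F/S)/T
ln(2628.3/2612.8) = ln(1.005932) = 0.005914
(r − q) = 0.005914 / (52/365) = 0.041512
r = ln(F/S)/T + q = 0.041512 + 0.0493 = 0.090812
r = 9.08%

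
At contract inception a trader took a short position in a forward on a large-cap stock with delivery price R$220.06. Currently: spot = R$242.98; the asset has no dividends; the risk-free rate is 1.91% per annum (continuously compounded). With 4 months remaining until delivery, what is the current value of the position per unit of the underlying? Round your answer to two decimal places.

Current fair forward for the remaining 4 months: F = S·e^(r·T), r = 0.0191
F = 242.98 · e^(0.0191 × 4/12) = 242.98 × 1.006387 = 244.5319
Value of long forward = (F − K)·e^(−rT) = (244.5319 − 220.06) · e^(−0.0191·4/12)
= 24.4719 × 0.993654 = 24.32
Short position value = −(long value) = -R$24.32

-R$24.32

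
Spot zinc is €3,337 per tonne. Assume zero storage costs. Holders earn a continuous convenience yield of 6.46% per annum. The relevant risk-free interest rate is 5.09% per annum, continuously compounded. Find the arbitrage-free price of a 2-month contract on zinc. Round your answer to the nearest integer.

€3,329 per tonne

Net carry = r + u − y = 0.0509 + 0.0000 − 0.0646 = -0.0137
F = S·e^((r+u−y)T) = 3337 · e^(-0.0137 × 2/12) = 3337 · e^-0.002283
= 3337 × 0.997720 = €3,329 per tonne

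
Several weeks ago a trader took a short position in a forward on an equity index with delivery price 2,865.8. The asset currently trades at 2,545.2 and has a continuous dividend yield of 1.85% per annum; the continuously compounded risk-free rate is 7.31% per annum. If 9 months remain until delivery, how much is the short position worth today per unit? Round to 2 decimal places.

202.78

Current fair forward for the remaining 9 months: F = S·e^((r − q)·T), (r − q) = 0.0731 − 0.0185 = 0.0546
F = 2545.2 · e^(0.0546 × 9/12) = 2545.2 × 1.04180001 = 2651.5894
Value of long forward = (F − K)·e^(−rT) = (2651.5894 − 2865.8) · e^(−0.0731·9/12)
= -214.2106 × 0.94665080 = -202.78
Short position value = −(long value) = 202.78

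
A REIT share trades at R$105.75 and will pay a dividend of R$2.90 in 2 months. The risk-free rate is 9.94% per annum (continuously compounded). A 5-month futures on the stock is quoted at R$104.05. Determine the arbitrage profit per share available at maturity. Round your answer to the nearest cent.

R$3.20 per share

PV(dividends) I = 2.90·e^(−0.0994·2/12) = 2.8524
Fair futures F* = (S − I)·e^(rT) = (105.75 − 2.8524)·e^0.041417 = 102.8976 × 1.042287 = 107.2488
Market R$104.05 < fair 107.2488: forward underpriced → reverse cash-and-carry (short the stock, invest proceeds at r, pay the dividends, go long the forward).
Profit at T = |F_mkt − F*| = |104.05 − 107.2488| = R$3.20 per share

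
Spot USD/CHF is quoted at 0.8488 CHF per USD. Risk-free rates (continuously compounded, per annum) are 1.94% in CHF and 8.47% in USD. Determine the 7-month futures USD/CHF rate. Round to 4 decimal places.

F = S·e^((r_CHF − r_USD)T) = 0.8488 · e^((0.0194 − 0.0847) × 7/12)
= 0.8488 · e^-0.038092 = 0.8488 × 0.962624
F = 0.8171 CHF per USD

0.8171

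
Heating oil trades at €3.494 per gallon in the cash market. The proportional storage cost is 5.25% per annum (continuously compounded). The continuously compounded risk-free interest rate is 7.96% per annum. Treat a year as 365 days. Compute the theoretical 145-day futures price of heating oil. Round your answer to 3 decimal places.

Net carry = r + u − y = 0.0796 + 0.0525 − 0.0000 = 0.1321
F = S·e^((r+u−y)T) = 3.494 · e^(0.1321 × 145/365) = 3.494 · e^0.052478
= 3.494 × 1.053879 = €3.682 per gallon

€3.682 per gallon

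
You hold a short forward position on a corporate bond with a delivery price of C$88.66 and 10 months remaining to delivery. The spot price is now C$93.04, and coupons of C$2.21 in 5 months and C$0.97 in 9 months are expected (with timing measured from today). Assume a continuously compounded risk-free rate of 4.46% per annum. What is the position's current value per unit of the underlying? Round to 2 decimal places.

PV(remaining coupons) I = 2.21·e^(−0.0446·5/12) + 0.97·e^(−0.0446·9/12) = 3.1074
Current forward F = (S − I)·e^(rT) = (93.04 − 3.1074)·e^(0.0446·10/12) = 89.9326 × 1.037866 = 93.3380
Value (long) = (F − K)·e^(−rT) = (93.3380 − 88.66) × 0.963516 = 4.5073
Short position value = −(long value) = -C$4.51

-C$4.51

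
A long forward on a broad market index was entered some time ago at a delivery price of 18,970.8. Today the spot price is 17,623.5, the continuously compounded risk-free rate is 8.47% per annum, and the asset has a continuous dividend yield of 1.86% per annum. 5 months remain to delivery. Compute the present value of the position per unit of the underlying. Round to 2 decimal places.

Current fair forward for the remaining 5 months: F = S·e^((r − q)·T), (r − q) = 0.0847 − 0.0186 = 0.0661
F = 17623.5 · e^(0.0661 × 5/12) = 17623.5 × 1.02792444 = 18115.6264
Value of long forward = (F − K)·e^(−rT) = (18115.6264 − 18970.8) · e^(−0.0847·5/12)
= -855.1736 × 0.96532382 = -825.52

-825.52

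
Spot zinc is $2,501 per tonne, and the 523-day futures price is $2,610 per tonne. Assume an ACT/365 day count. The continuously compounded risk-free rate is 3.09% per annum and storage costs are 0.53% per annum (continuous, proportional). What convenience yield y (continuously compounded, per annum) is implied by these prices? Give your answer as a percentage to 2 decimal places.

0.64%

F = S·e^((r+u−y)T) ⇒ (r+u−y) = ln(F/S)/T
ln(2610/2501) = 0.042660; /T ⇒ 0.029772
y = r + u − ln(F/S)/T = 0.0309 + 0.0053 − 0.029772 = 0.006428
y = 0.64%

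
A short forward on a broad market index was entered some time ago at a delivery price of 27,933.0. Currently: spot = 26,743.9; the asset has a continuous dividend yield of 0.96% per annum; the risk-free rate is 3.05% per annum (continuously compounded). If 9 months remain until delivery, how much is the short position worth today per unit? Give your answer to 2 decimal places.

Current fair forward for the remaining 9 months: F = S·e^((r − q)·T), (r − q) = 0.0305 − 0.0096 = 0.0209
F = 26743.9 · e^(0.0209 × 9/12) = 26743.9 × 1.01579850 = 27166.4135
Value of long forward = (F − K)·e^(−rT) = (27166.4135 − 27933.0) · e^(−0.0305·9/12)
= -766.5865 × 0.97738465 = -749.25
Short position value = −(long value) = 749.25

749.25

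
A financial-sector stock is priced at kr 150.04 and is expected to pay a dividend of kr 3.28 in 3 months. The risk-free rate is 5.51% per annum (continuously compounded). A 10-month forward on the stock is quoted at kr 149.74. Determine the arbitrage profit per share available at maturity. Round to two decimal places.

kr 3.96 per share

PV(dividends) I = 3.28·e^(−0.0551·3/12) = 3.2351
Fair forward F* = (S − I)·e^(rT) = (150.04 − 3.2351)·e^0.045917 = 146.8049 × 1.046988 = 153.7030
Market kr 149.74 < fair 153.7030: forward underpriced → reverse cash-and-carry (short the stock, invest proceeds at r, pay the dividends, go long the forward).
Profit at T = |F_mkt − F*| = |149.74 − 153.7030| = kr 3.96 per share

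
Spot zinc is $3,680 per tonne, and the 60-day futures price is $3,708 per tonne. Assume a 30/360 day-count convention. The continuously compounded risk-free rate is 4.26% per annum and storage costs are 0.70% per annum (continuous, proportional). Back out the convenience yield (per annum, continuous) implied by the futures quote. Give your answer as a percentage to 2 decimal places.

F = S·e^((r+u−y)T) ⇒ (r+u−y) = ln(F/S)/T
ln(3708/3680) = 0.007580; /T ⇒ 0.045480
y = r + u − ln(F/S)/T = 0.0426 + 0.0070 − 0.045480 = 0.004120
y = 0.41%

0.41%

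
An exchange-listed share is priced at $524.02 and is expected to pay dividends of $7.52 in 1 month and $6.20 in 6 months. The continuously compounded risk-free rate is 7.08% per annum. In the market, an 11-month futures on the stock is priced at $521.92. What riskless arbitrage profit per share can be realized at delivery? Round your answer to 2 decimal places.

$22.87 per share

PV(dividends) I = 7.52·e^(−0.0708·1/12) + 6.20·e^(−0.0708·6/12) = 13.4601
Fair futures F* = (S − I)·e^(rT) = (524.02 − 13.4601)·e^0.064900 = 510.5599 × 1.067052 = 544.7940
Market $521.92 < fair 544.7940: forward underpriced → reverse cash-and-carry (short the stock, invest proceeds at r, pay the dividends, go long the forward).
Profit at T = |F_mkt − F*| = |521.92 − 544.7940| = $22.87 per share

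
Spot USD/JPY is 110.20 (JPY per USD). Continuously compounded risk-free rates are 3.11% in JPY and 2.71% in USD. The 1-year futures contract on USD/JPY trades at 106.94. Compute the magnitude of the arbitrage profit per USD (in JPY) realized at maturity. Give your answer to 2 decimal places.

3.70 per USD (in JPY)

Fair futures: F* = S·e^(carry·T), with carry = (r_JPY − r_USD) = 0.0311 − 0.0271 = 0.0040
F* = 110.20 · e^(0.0040 × 1) = 110.20 · e^0.004000 = 110.20 × 1.004008 = 110.6417
Market 106.94 < fair 110.6417: forward underpriced → reverse cash-and-carry (short spot, go long the forward).
At maturity, profit = |F_mkt − F*| = |106.94 − 110.6417| = 3.70 per USD (in JPY)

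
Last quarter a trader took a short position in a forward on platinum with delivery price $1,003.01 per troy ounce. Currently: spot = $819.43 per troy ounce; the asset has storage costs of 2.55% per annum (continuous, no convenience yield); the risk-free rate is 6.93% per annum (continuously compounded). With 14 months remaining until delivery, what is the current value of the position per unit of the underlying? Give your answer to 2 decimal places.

Current fair forward for the remaining 14 months: F = S·e^((r + u)·T), (r + u) = 0.0693 + 0.0255 = 0.0948
F = 819.43 · e^(0.0948 × 14/12) = 819.43 × 1.116948 = 915.2607
Value of long forward = (F − K)·e^(−rT) = (915.2607 − 1003.01) · e^(−0.0693·14/12)
= -87.7493 × 0.922332 = -80.93
Short position value = −(long value) = $80.93

$80.93 per troy ounce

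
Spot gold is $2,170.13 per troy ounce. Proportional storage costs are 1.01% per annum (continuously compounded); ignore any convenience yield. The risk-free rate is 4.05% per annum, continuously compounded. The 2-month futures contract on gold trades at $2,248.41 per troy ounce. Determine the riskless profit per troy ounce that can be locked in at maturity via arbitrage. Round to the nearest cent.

Fair futures: F* = S·e^(carry·T), with carry = (r + u) = 0.0405 + 0.0101 = 0.0506
F* = 2170.13 · e^(0.0506 × 2/12) = 2170.13 · e^0.00843333 = 2170.13 × 1.00846899 = $2188.5088
Market $2248.41 > fair $2188.5088: forward overpriced → cash-and-carry (buy spot, short the forward).
At maturity, profit = |F_mkt − F*| = |2248.41 − 2188.5088| = $59.90 per troy ounce

$59.90 per troy ounce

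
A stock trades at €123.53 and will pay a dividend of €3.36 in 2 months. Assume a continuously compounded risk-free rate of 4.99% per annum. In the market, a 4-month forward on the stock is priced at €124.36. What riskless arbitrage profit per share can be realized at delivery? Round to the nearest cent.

PV(dividends) I = 3.36·e^(−0.0499·2/12) = 3.3322
Fair forward F* = (S − I)·e^(rT) = (123.53 − 3.3322)·e^0.016633 = 120.1978 × 1.016772 = 122.2138
Market €124.36 > fair 122.2138: forward overpriced → cash-and-carry (borrow at r, buy the stock and collect the dividends, short the forward).
Profit at T = |F_mkt − F*| = |124.36 − 122.2138| = €2.15 per share

€2.15 per share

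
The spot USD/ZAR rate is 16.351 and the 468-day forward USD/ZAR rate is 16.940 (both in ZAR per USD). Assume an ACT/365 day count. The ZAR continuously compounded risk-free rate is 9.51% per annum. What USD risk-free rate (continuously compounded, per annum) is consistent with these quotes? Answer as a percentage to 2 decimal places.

6.75%

F = S·e^((r_ZAR − r_USD)T) ⇒ r_USD = r_ZAR − ln(F/S)/T
ln(16.940/16.351) = 0.035389; /(468/365) = 0.027600
r_USD = 0.0951 − 0.027600 = 0.067500
r_USD = 6.75%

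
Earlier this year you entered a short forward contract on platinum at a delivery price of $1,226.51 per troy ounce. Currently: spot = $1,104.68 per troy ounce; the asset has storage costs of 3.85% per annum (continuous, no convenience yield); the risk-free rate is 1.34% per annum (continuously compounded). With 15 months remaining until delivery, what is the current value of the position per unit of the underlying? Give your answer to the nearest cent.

Current fair forward for the remaining 15 months: F = S·e^((r + u)·T), (r + u) = 0.0134 + 0.0385 = 0.0519
F = 1104.68 · e^(0.0519 × 15/12) = 1104.68 × 1.06702564 = 1178.7219
Value of long forward = (F − K)·e^(−rT) = (1178.7219 − 1226.51) · e^(−0.0134·15/12)
= -47.7881 × 0.98338950 = -46.99
Short position value = −(long value) = $46.99

$46.99 per troy ounce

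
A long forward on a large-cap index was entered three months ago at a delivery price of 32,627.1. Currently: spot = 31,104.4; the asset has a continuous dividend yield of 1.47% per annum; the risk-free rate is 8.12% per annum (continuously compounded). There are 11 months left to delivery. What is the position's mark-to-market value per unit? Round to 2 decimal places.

401.34

Current fair forward for the remaining 11 months: F = S·e^((r − q)·T), (r − q) = 0.0812 − 0.0147 = 0.0665
F = 31104.4 · e^(0.0665 × 11/12) = 31104.4 × 1.06285463 = 33059.4556
Value of long forward = (F − K)·e^(−rT) = (33059.4556 − 32627.1) · e^(−0.0812·11/12)
= 432.3556 × 0.92826936 = 401.34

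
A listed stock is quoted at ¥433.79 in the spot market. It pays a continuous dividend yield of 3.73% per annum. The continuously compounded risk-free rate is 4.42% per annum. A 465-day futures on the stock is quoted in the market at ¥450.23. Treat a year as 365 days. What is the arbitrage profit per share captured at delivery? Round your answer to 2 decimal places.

Fair futures: F* = S·e^(carry·T), with carry = (r − q) = 0.0442 − 0.0373 = 0.0069
F* = 433.79 · e^(0.0069 × 465/365) = 433.79 · e^0.008790 = 433.79 × 1.008829 = ¥437.6199
Market ¥450.23 > fair ¥437.6199: forward overpriced → cash-and-carry (buy spot, short the forward).
At maturity, profit = |F_mkt − F*| = |450.23 − 437.6199| = ¥12.61 per share

¥12.61 per share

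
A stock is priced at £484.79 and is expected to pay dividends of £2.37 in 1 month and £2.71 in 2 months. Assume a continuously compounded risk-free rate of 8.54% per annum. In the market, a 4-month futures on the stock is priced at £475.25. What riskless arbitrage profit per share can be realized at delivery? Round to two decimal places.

£18.37 per share

PV(dividends) I = 2.37·e^(−0.0854·1/12) + 2.71·e^(−0.0854·2/12) = 5.0249
Fair futures F* = (S − I)·e^(rT) = (484.79 − 5.0249)·e^0.028467 = 479.7651 × 1.028876 = 493.6188
Market £475.25 < fair 493.6188: forward underpriced → reverse cash-and-carry (short the stock, invest proceeds at r, pay the dividends, go long the forward).
Profit at T = |F_mkt − F*| = |475.25 − 493.6188| = £18.37 per share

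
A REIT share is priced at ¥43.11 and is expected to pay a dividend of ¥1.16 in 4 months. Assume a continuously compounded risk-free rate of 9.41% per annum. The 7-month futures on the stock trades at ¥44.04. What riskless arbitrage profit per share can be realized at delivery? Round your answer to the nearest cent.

¥0.31 per share

PV(dividends) I = 1.16·e^(−0.0941·4/12) = 1.1242
Fair futures F* = (S − I)·e^(rT) = (43.11 − 1.1242)·e^0.054892 = 41.9858 × 1.056427 = 44.3549
Market ¥44.04 < fair 44.3549: forward underpriced → reverse cash-and-carry (short the stock, invest proceeds at r, pay the dividends, go long the forward).
Profit at T = |F_mkt − F*| = |44.04 − 44.3549| = ¥0.31 per share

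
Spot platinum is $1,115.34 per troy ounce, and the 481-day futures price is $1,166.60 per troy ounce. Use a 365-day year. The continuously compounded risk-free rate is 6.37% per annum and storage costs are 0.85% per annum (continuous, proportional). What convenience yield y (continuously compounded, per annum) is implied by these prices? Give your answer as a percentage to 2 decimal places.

F = S·e^((r+u−y)T) ⇒ (r+u−y) = ln(F/S)/T
ln(1166.60/1115.34) = 0.044934; /T ⇒ 0.034098
y = r + u − ln(F/S)/T = 0.0637 + 0.0085 − 0.034098 = 0.038102
y = 3.81%

3.81%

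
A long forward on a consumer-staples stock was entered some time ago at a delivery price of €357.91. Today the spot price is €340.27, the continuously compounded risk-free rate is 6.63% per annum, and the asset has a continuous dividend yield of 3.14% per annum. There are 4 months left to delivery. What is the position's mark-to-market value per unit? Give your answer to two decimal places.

Current fair forward for the remaining 4 months: F = S·e^((r − q)·T), (r − q) = 0.0663 − 0.0314 = 0.0349
F = 340.27 · e^(0.0349 × 4/12) = 340.27 × 1.011701 = 344.2515
Value of long forward = (F − K)·e^(−rT) = (344.2515 − 357.91) · e^(−0.0663·4/12)
= -13.6585 × 0.978142 = -13.36

-€13.36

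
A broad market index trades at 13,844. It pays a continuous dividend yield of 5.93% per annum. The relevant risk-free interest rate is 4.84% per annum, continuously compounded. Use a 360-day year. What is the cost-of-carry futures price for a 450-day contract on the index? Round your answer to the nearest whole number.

F = S·e^((r − q)T) = 13844 · e^((0.0484 − 0.0593) × 450/360)
= 13844 · e^-0.013625 = 13844 × 0.986467
F = 13,657

13,657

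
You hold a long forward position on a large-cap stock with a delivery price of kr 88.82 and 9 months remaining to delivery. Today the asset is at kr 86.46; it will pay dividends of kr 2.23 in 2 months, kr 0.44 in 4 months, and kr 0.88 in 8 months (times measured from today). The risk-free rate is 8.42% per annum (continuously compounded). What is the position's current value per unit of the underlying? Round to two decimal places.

PV(remaining dividends) I = 2.23·e^(−0.0842·2/12) + 0.44·e^(−0.0842·4/12) + 0.88·e^(−0.0842·8/12) = 3.4587
Current forward F = (S − I)·e^(rT) = (86.46 − 3.4587)·e^(0.0842·9/12) = 83.0013 × 1.065187 = 88.4119
Value (long) = (F − K)·e^(−rT) = (88.4119 − 88.82) × 0.938803 = -0.3831
Value = -kr 0.38

-kr 0.38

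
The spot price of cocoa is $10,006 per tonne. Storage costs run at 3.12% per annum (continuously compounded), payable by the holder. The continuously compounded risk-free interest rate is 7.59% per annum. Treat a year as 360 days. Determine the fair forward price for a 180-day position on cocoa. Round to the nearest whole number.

Net carry = r + u − y = 0.0759 + 0.0312 − 0.0000 = 0.1071
F = S·e^((r+u−y)T) = 10006 · e^(0.1071 × 180/360) = 10006 · e^0.053550
= 10006 × 1.055010 = $10,556 per tonne

$10,556 per tonne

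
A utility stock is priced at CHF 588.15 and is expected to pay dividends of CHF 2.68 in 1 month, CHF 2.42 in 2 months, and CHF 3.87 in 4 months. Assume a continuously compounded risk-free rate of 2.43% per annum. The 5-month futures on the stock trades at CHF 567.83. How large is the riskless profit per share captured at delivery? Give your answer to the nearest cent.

PV(dividends) I = 2.68·e^(−0.0243·1/12) + 2.42·e^(−0.0243·2/12) + 3.87·e^(−0.0243·4/12) = 8.9236
Fair futures F* = (S − I)·e^(rT) = (588.15 − 8.9236)·e^0.010125 = 579.2264 × 1.010176 = 585.1206
Market CHF 567.83 < fair 585.1206: forward underpriced → reverse cash-and-carry (short the stock, invest proceeds at r, pay the dividends, go long the forward).
Profit at T = |F_mkt − F*| = |567.83 − 585.1206| = CHF 17.29 per share

CHF 17.29 per share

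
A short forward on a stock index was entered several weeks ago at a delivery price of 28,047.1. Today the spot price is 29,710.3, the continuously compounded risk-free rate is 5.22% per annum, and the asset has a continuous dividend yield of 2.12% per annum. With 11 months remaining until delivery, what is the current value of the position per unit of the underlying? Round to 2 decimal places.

Current fair forward for the remaining 11 months: F = S·e^((r − q)·T), (r − q) = 0.0522 − 0.0212 = 0.0310
F = 29710.3 · e^(0.0310 × 11/12) = 29710.3 × 1.02882427 = 30566.6777
Value of long forward = (F − K)·e^(−rT) = (30566.6777 − 28047.1) · e^(−0.0522·11/12)
= 2519.5777 × 0.95327677 = 2401.85
Short position value = −(long value) = -2401.85

-2401.85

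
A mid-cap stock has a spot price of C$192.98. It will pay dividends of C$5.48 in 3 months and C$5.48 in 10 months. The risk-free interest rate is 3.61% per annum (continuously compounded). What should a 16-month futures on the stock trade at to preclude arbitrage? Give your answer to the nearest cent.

PV(dividends) I = 5.48·e^(−0.0361·3/12) + 5.48·e^(−0.0361·10/12)
I = 5.4308 + 5.3176 = 10.7484
F = (S − I)·e^(rT) = (192.98 − 10.7484) · e^(0.0361·16/12)
= 182.2316 · e^0.048133 = 182.2316 × 1.049310 = C$191.22

C$191.22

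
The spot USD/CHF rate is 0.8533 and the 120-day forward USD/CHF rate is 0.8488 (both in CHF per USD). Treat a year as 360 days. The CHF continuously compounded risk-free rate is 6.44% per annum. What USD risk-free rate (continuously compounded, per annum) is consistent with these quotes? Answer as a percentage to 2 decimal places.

F = S·e^((r_CHF − r_USD)T) ⇒ r_USD = r_CHF − ln(F/S)/T
ln(0.8488/0.8533) = -0.005288; /(120/360) = -0.015864
r_USD = 0.0644 + 0.015864 = 0.080264
r_USD = 8.03%

8.03%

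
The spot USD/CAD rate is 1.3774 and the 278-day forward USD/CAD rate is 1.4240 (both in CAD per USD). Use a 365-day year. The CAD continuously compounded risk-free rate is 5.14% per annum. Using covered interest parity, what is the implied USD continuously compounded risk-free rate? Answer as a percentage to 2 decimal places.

F = S·e^((r_CAD − r_USD)T) ⇒ r_USD = r_CAD − ln(F/S)/T
ln(1.4240/1.3774) = 0.033272; /(278/365) = 0.043684
r_USD = 0.0514 − 0.043684 = 0.007716
r_USD = 0.77%

0.77%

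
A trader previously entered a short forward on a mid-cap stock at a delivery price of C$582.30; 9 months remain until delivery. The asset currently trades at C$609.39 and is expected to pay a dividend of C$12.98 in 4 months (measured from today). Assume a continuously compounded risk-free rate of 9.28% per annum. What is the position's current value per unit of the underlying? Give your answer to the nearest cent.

-C$53.66

PV(remaining dividends) I = 12.98·e^(−0.0928·4/12) = 12.5846
Current forward F = (S − I)·e^(rT) = (609.39 − 12.5846)·e^(0.0928·9/12) = 596.8054 × 1.072079 = 639.8225
Value (long) = (F − K)·e^(−rT) = (639.8225 − 582.30) × 0.932767 = 53.6551
Short position value = −(long value) = -C$53.66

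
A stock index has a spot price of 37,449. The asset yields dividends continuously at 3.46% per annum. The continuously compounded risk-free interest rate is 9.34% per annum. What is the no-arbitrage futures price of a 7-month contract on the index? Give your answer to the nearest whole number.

F = S·e^((r − q)T) = 37449 · e^((0.0934 − 0.0346) × 7/12)
= 37449 · e^0.034300 = 37449 × 1.034895
F = 38,756

38,756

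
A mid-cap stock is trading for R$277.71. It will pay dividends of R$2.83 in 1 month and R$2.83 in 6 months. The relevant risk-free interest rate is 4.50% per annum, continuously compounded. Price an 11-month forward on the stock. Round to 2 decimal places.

PV(dividends) I = 2.83·e^(−0.0450·1/12) + 2.83·e^(−0.0450·6/12)
I = 2.8194 + 2.7670 = 5.5864
F = (S − I)·e^(rT) = (277.71 − 5.5864) · e^(0.0450·11/12)
= 272.1236 · e^0.041250 = 272.1236 × 1.042113 = R$283.58

R$283.58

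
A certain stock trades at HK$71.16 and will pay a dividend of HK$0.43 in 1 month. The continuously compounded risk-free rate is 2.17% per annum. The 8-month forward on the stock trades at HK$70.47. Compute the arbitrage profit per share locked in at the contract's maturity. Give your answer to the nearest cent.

PV(dividends) I = 0.43·e^(−0.0217·1/12) = 0.4292
Fair forward F* = (S − I)·e^(rT) = (71.16 − 0.4292)·e^0.014467 = 70.7308 × 1.014572 = 71.7615
Market HK$70.47 < fair 71.7615: forward underpriced → reverse cash-and-carry (short the stock, invest proceeds at r, pay the dividends, go long the forward).
Profit at T = |F_mkt − F*| = |70.47 − 71.7615| = HK$1.29 per share

HK$1.29 per share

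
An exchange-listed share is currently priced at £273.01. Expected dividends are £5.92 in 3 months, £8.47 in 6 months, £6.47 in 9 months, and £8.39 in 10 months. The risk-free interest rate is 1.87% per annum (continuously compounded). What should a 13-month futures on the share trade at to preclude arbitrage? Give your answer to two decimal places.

£249.08

PV(dividends) I = 5.92·e^(−0.0187·3/12) + 8.47·e^(−0.0187·6/12) + 6.47·e^(−0.0187·9/12) + 8.39·e^(−0.0187·10/12)
I = 5.8924 + 8.3912 + 6.3799 + 8.2603 = 28.9238
F = (S − I)·e^(rT) = (273.01 − 28.9238) · e^(0.0187·13/12)
= 244.0862 · e^0.020258 = 244.0862 × 1.020465 = £249.08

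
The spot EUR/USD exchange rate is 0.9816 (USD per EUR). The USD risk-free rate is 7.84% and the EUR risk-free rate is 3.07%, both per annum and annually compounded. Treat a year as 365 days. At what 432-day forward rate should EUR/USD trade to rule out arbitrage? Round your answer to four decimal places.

1.0356

By covered interest parity, F = S · (1+r_USD)^T / (1+r_EUR)^T
= 0.9816 × 1.093445 / 1.036437 = 0.9816 × 1.055004
F = 1.0356 USD per EUR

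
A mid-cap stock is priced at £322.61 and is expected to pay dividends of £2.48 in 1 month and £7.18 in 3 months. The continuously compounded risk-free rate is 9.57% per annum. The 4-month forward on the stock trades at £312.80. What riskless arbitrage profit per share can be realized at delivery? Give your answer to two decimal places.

£10.49 per share

PV(dividends) I = 2.48·e^(−0.0957·1/12) + 7.18·e^(−0.0957·3/12) = 9.4706
Fair forward F* = (S − I)·e^(rT) = (322.61 − 9.4706)·e^0.031900 = 313.1394 × 1.032414 = 323.2895
Market £312.80 < fair 323.2895: forward underpriced → reverse cash-and-carry (short the stock, invest proceeds at r, pay the dividends, go long the forward).
Profit at T = |F_mkt − F*| = |312.80 − 323.2895| = £10.49 per share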